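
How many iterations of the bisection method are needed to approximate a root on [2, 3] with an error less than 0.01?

We need (b-a)/2^n ≤ 0.01
(3 - 2)/2^n ≤ 0.01
1/2^n ≤ 0.01
2^n ≥ 100
n ≥ log₂(100) = 6.64
n ≥ 7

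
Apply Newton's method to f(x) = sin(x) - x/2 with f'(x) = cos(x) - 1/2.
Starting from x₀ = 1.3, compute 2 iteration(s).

f(x) = sin(x) - x/2
f'(x) = cos(x) - 1/2
x₀ = 1.3

Newton-Raphson formula: x_{n+1} = x_n - f(x_n)/f'(x_n)

Iteration 1:
  f(1.300000) = 0.313558
  f'(1.300000) = -0.232501
  x_1 = 1.300000 - 0.313558/(-0.232501) = 2.648631
Iteration 2:
  f(2.648631) = -0.851078
  f'(2.648631) = -1.380935
  x_2 = 2.648631 - (-0.851078)/(-1.380935) = 2.032325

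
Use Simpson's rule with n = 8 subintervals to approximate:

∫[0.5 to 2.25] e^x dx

f(x) = e^x
a = 0.5, b = 2.25, n = 8
h = (b - a)/n = 0.218750

Simpson's rule: (h/3)[f(x₀) + 4f(x₁) + 2f(x₂) + ... + f(xₙ)]

x_0 = 0.5000, f(x_0) = 1.648721, coefficient = 1
x_1 = 0.7188, f(x_1) = 2.051867, coefficient = 4
x_2 = 0.9375, f(x_2) = 2.553589, coefficient = 2
x_3 = 1.1562, f(x_3) = 3.177993, coefficient = 4
x_4 = 1.3750, f(x_4) = 3.955077, coefficient = 2
x_5 = 1.5938, f(x_5) = 4.922173, coefficient = 4
x_6 = 1.8125, f(x_6) = 6.125743, coefficient = 2
x_7 = 2.0312, f(x_7) = 7.623610, coefficient = 4
x_8 = 2.2500, f(x_8) = 9.487736, coefficient = 1

I ≈ (0.218750/3) × 107.507845 = 7.839114
Exact value: 7.839015
Error: 0.000099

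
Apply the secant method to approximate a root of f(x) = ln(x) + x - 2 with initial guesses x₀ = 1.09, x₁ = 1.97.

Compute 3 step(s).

f(x) = ln(x) + x - 2
x₀ = 1.09, x₁ = 1.97

Secant formula: x_{n+1} = x_n - f(x_n)(x_n - x_{n-1})/(f(x_n) - f(x_{n-1}))

Iteration 1:
  f(1.090000) = -0.823822
  f(1.970000) = 0.648034
  x_2 = 1.970000 - 0.648034×(1.970000 - 1.090000)/(0.648034 - (-0.823822))
       = 1.582551
Iteration 2:
  f(1.970000) = 0.648034
  f(1.582551) = 0.041589
  x_3 = 1.582551 - 0.041589×(1.582551 - 1.970000)/(0.041589 - 0.648034)
       = 1.555980
Iteration 3:
  f(1.582551) = 0.041589
  f(1.555980) = -0.001914
  x_4 = 1.555980 - (-0.001914)×(1.555980 - 1.582551)/(-0.001914 - 0.041589)
       = 1.557149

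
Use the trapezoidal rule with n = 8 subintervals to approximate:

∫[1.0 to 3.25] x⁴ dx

f(x) = x⁴
a = 1.0, b = 3.25, n = 8
h = (b - a)/n = 0.281250

Trapezoidal rule: (h/2)[f(x₀) + 2f(x₁) + 2f(x₂) + ... + f(xₙ)]

x_0 = 1.0000, f(x_0) = 1.000000, coefficient = 1
x_1 = 1.2812, f(x_1) = 2.694856, coefficient = 2
x_2 = 1.5625, f(x_2) = 5.960464, coefficient = 2
x_3 = 1.8438, f(x_3) = 11.556016, coefficient = 2
x_4 = 2.1250, f(x_4) = 20.390869, coefficient = 2
x_5 = 2.4062, f(x_5) = 33.524552, coefficient = 2
x_6 = 2.6875, f(x_6) = 52.166763, coefficient = 2
x_7 = 2.9688, f(x_7) = 77.677369, coefficient = 2
x_8 = 3.2500, f(x_8) = 111.566406, coefficient = 1

I ≈ (0.281250/2) × 520.508186 = 73.196464
Exact value: 72.318164
Error: 0.878300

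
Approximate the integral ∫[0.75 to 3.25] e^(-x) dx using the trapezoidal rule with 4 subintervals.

f(x) = e^(-x)
a = 0.75, b = 3.25, n = 4
h = (b - a)/n = 0.625000

Trapezoidal rule: (h/2)[f(x₀) + 2f(x₁) + 2f(x₂) + ... + f(xₙ)]

x_0 = 0.7500, f(x_0) = 0.472367, coefficient = 1
x_1 = 1.3750, f(x_1) = 0.252840, coefficient = 2
x_2 = 2.0000, f(x_2) = 0.135335, coefficient = 2
x_3 = 2.6250, f(x_3) = 0.072440, coefficient = 2
x_4 = 3.2500, f(x_4) = 0.038774, coefficient = 1

I ≈ (0.625000/2) × 1.432370 = 0.447616
Exact value: 0.433592
Error: 0.014023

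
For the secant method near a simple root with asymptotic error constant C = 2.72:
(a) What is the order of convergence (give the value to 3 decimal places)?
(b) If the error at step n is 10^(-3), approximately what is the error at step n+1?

(a) Secant method has superlinear convergence with order φ = (1+√5)/2 ≈ 1.618.
    This means |e_{n+1}| ≈ C|e_n|^1.618.

(b) With |e_n| = 10^(-3) and C = 2.72:
    |e_{n+1}| ≈ 2.72 × (10^(-3))^1.618 = 2.72 × 10^(-4.85)

(a) ≈ 1.618 (golden ratio); (b) |e_{n+1}| ≈ 3.806e-05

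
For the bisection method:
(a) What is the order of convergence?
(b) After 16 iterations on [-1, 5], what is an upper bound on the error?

(a) Bisection has linear (order 1) convergence; the error is halved each step.

(b) Error bound = (b-a)/2^n = (5 - (-1))/2^{16}
    = 6/2^{16}

(a) 1 (linear); (b) error ≤ 9.16e-05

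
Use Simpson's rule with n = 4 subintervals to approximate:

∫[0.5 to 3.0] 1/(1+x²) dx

f(x) = 1/(1+x²)
a = 0.5, b = 3.0, n = 4
h = (b - a)/n = 0.625000

Simpson's rule: (h/3)[f(x₀) + 4f(x₁) + 2f(x₂) + ... + f(xₙ)]

x_0 = 0.5000, f(x_0) = 0.800000, coefficient = 1
x_1 = 1.1250, f(x_1) = 0.441379, coefficient = 4
x_2 = 1.7500, f(x_2) = 0.246154, coefficient = 2
x_3 = 2.3750, f(x_3) = 0.150588, coefficient = 4
x_4 = 3.0000, f(x_4) = 0.100000, coefficient = 1

I ≈ (0.625000/3) × 3.760178 = 0.783370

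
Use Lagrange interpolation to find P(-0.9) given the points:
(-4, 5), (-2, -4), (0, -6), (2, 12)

Lagrange interpolation formula:
P(x) = Σ yᵢ × Lᵢ(x)
where Lᵢ(x) = Π_{j≠i} (x - xⱼ)/(xᵢ - xⱼ)

L_0(-0.9) = (-0.9 - (-2))/(-4 - (-2)) × (-0.9 - 0)/(-4 - 0) × (-0.9 - 2)/(-4 - 2) = -0.059813
L_1(-0.9) = (-0.9 - (-4))/(-2 - (-4)) × (-0.9 - 0)/(-2 - 0) × (-0.9 - 2)/(-2 - 2) = 0.505687
L_2(-0.9) = (-0.9 - (-4))/(0 - (-4)) × (-0.9 - (-2))/(0 - (-2)) × (-0.9 - 2)/(0 - 2) = 0.618063
L_3(-0.9) = (-0.9 - (-4))/(2 - (-4)) × (-0.9 - (-2))/(2 - (-2)) × (-0.9 - 0)/(2 - 0) = -0.063938

P(-0.9) = 5×L_0(-0.9) + (-4)×L_1(-0.9) + (-6)×L_2(-0.9) + 12×L_3(-0.9)
P(-0.9) = -6.797438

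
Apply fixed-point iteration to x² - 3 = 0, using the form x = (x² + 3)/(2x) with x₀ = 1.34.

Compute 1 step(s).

Equation: x² - 3 = 0
Fixed-point form: x = (x² + 3)/(2x)
x₀ = 1.34

x_1 = g(1.340000) = 1.789403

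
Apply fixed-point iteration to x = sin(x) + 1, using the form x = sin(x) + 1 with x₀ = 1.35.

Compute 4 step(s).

Equation: x = sin(x) + 1
Fixed-point form: x = sin(x) + 1
x₀ = 1.35

x_1 = g(1.350000) = 1.975723
x_2 = g(1.975723) = 1.919131
x_3 = g(1.919131) = 1.939942
x_4 = g(1.939942) = 1.932636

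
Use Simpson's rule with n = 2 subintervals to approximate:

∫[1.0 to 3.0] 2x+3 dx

f(x) = 2x+3
a = 1.0, b = 3.0, n = 2
h = (b - a)/n = 1.000000

Simpson's rule: (h/3)[f(x₀) + 4f(x₁) + 2f(x₂) + ... + f(xₙ)]

x_0 = 1.0000, f(x_0) = 5.000000, coefficient = 1
x_1 = 2.0000, f(x_1) = 7.000000, coefficient = 4
x_2 = 3.0000, f(x_2) = 9.000000, coefficient = 1

I ≈ (1.000000/3) × 42.000000 = 14.000000
Exact value: 14.000000
Error: 0.000000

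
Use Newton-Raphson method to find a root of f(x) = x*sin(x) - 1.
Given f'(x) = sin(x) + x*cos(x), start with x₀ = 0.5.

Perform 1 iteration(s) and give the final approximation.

f(x) = x*sin(x) - 1
f'(x) = sin(x) + x*cos(x)
x₀ = 0.5

Newton-Raphson formula: x_{n+1} = x_n - f(x_n)/f'(x_n)

Iteration 1:
  f(0.500000) = -0.760287
  f'(0.500000) = 0.918217
  x_1 = 0.500000 - (-0.760287)/0.918217 = 1.328004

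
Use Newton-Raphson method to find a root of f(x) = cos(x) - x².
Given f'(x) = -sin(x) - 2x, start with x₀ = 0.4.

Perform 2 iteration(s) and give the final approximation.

f(x) = cos(x) - x²
f'(x) = -sin(x) - 2x
x₀ = 0.4

Newton-Raphson formula: x_{n+1} = x_n - f(x_n)/f'(x_n)

Iteration 1:
  f(0.400000) = 0.761061
  f'(0.400000) = -1.189418
  x_1 = 0.400000 - 0.761061/(-1.189418) = 1.039860
Iteration 2:
  f(1.039860) = -0.574967
  f'(1.039860) = -2.942053
  x_2 = 1.039860 - (-0.574967)/(-2.942053) = 0.844429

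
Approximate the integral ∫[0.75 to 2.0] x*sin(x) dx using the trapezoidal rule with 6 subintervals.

f(x) = x*sin(x)
a = 0.75, b = 2.0, n = 6
h = (b - a)/n = 0.208333

Trapezoidal rule: (h/2)[f(x₀) + 2f(x₁) + 2f(x₂) + ... + f(xₙ)]

x_0 = 0.7500, f(x_0) = 0.511229, coefficient = 1
x_1 = 0.9583, f(x_1) = 0.784141, coefficient = 2
x_2 = 1.1667, f(x_2) = 1.072686, coefficient = 2
x_3 = 1.3750, f(x_3) = 1.348728, coefficient = 2
x_4 = 1.5833, f(x_4) = 1.583209, coefficient = 2
x_5 = 1.7917, f(x_5) = 1.748142, coefficient = 2
x_6 = 2.0000, f(x_6) = 1.818595, coefficient = 1

I ≈ (0.208333/2) × 15.403636 = 1.604545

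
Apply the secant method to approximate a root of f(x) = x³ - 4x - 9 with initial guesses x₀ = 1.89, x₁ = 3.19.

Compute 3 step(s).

f(x) = x³ - 4x - 9
x₀ = 1.89, x₁ = 3.19

Secant formula: x_{n+1} = x_n - f(x_n)(x_n - x_{n-1})/(f(x_n) - f(x_{n-1}))

Iteration 1:
  f(1.890000) = -9.808731
  f(3.190000) = 10.701759
  x_2 = 3.190000 - 10.701759×(3.190000 - 1.890000)/(10.701759 - (-9.808731))
       = 2.511699
Iteration 2:
  f(3.190000) = 10.701759
  f(2.511699) = -3.201412
  x_3 = 2.511699 - (-3.201412)×(2.511699 - 3.190000)/(-3.201412 - 10.701759)
       = 2.667888
Iteration 3:
  f(2.511699) = -3.201412
  f(2.667888) = -0.682524
  x_4 = 2.667888 - (-0.682524)×(2.667888 - 2.511699)/(-0.682524 - (-3.201412))
       = 2.710209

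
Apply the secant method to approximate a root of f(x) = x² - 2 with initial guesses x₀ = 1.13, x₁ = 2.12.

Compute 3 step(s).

f(x) = x² - 2
x₀ = 1.13, x₁ = 2.12

Secant formula: x_{n+1} = x_n - f(x_n)(x_n - x_{n-1})/(f(x_n) - f(x_{n-1}))

Iteration 1:
  f(1.130000) = -0.723100
  f(2.120000) = 2.494400
  x_2 = 2.120000 - 2.494400×(2.120000 - 1.130000)/(2.494400 - (-0.723100))
       = 1.352492
Iteration 2:
  f(2.120000) = 2.494400
  f(1.352492) = -0.170765
  x_3 = 1.352492 - (-0.170765)×(1.352492 - 2.120000)/(-0.170765 - 2.494400)
       = 1.401669
Iteration 3:
  f(1.352492) = -0.170765
  f(1.401669) = -0.035325
  x_4 = 1.401669 - (-0.035325)×(1.401669 - 1.352492)/(-0.035325 - (-0.170765))
       = 1.414495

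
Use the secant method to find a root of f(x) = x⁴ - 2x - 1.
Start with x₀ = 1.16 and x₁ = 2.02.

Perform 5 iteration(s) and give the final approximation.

f(x) = x⁴ - 2x - 1
x₀ = 1.16, x₁ = 2.02

Secant formula: x_{n+1} = x_n - f(x_n)(x_n - x_{n-1})/(f(x_n) - f(x_{n-1}))

Iteration 1:
  f(1.160000) = -1.509361
  f(2.020000) = 11.609664
  x_2 = 2.020000 - 11.609664×(2.020000 - 1.160000)/(11.609664 - (-1.509361))
       = 1.258944
Iteration 2:
  f(2.020000) = 11.609664
  f(1.258944) = -1.005853
  x_3 = 1.258944 - (-1.005853)×(1.258944 - 2.020000)/(-1.005853 - 11.609664)
       = 1.319624
Iteration 3:
  f(1.258944) = -1.005853
  f(1.319624) = -0.606747
  x_4 = 1.319624 - (-0.606747)×(1.319624 - 1.258944)/(-0.606747 - (-1.005853))
       = 1.411874
Iteration 4:
  f(1.319624) = -0.606747
  f(1.411874) = 0.149848
  x_5 = 1.411874 - 0.149848×(1.411874 - 1.319624)/(0.149848 - (-0.606747))
       = 1.393603
Iteration 5:
  f(1.411874) = 0.149848
  f(1.393603) = -0.015337
  x_6 = 1.393603 - (-0.015337)×(1.393603 - 1.411874)/(-0.015337 - 0.149848)
       = 1.395300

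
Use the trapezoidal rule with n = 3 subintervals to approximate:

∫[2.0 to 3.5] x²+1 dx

f(x) = x²+1
a = 2.0, b = 3.5, n = 3
h = (b - a)/n = 0.500000

Trapezoidal rule: (h/2)[f(x₀) + 2f(x₁) + 2f(x₂) + ... + f(xₙ)]

x_0 = 2.0000, f(x_0) = 5.000000, coefficient = 1
x_1 = 2.5000, f(x_1) = 7.250000, coefficient = 2
x_2 = 3.0000, f(x_2) = 10.000000, coefficient = 2
x_3 = 3.5000, f(x_3) = 13.250000, coefficient = 1

I ≈ (0.500000/2) × 52.750000 = 13.187500
Exact value: 13.125000
Error: 0.062500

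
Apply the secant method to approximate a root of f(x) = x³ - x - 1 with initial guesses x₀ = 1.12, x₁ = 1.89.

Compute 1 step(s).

f(x) = x³ - x - 1
x₀ = 1.12, x₁ = 1.89

Secant formula: x_{n+1} = x_n - f(x_n)(x_n - x_{n-1})/(f(x_n) - f(x_{n-1}))

Iteration 1:
  f(1.120000) = -0.715072
  f(1.890000) = 3.861269
  x_2 = 1.890000 - 3.861269×(1.890000 - 1.120000)/(3.861269 - (-0.715072))
       = 1.240316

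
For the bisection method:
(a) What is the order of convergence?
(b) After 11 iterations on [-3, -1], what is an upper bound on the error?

(a) Bisection has linear (order 1) convergence; the error is halved each step.

(b) Error bound = (b-a)/2^n = (-1 - (-3))/2^{11}
    = 2/2^{11}

(a) 1 (linear); (b) error ≤ 9.77e-04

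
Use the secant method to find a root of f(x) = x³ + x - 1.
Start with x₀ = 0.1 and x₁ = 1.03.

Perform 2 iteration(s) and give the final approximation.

f(x) = x³ + x - 1
x₀ = 0.1, x₁ = 1.03

Secant formula: x_{n+1} = x_n - f(x_n)(x_n - x_{n-1})/(f(x_n) - f(x_{n-1}))

Iteration 1:
  f(0.100000) = -0.899000
  f(1.030000) = 1.122727
  x_2 = 1.030000 - 1.122727×(1.030000 - 0.100000)/(1.122727 - (-0.899000))
       = 0.513542
Iteration 2:
  f(1.030000) = 1.122727
  f(0.513542) = -0.351023
  x_3 = 0.513542 - (-0.351023)×(0.513542 - 1.030000)/(-0.351023 - 1.122727)
       = 0.636554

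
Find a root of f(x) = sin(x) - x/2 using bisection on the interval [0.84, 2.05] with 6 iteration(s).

f(x) = sin(x) - x/2
Initial interval: [0.84, 2.05]

Iteration 1:
  c_1 = (0.840000 + 2.050000)/2 = 1.445000
  f(c_1) = f(1.445000) = 0.269598
  f(a) × f(c) ≥ 0, new interval: [1.445000, 2.050000]
Iteration 2:
  c_2 = (1.445000 + 2.050000)/2 = 1.747500
  f(c_2) = f(1.747500) = 0.110678
  f(a) × f(c) ≥ 0, new interval: [1.747500, 2.050000]
Iteration 3:
  c_3 = (1.747500 + 2.050000)/2 = 1.898750
  f(c_3) = f(1.898750) = -0.002672
  f(a) × f(c) < 0, new interval: [1.747500, 1.898750]
Iteration 4:
  c_4 = (1.747500 + 1.898750)/2 = 1.823125
  f(c_4) = f(1.823125) = 0.056771
  f(a) × f(c) ≥ 0, new interval: [1.823125, 1.898750]
Iteration 5:
  c_5 = (1.823125 + 1.898750)/2 = 1.860937
  f(c_5) = f(1.860937) = 0.027735
  f(a) × f(c) ≥ 0, new interval: [1.860937, 1.898750]
Iteration 6:
  c_6 = (1.860937 + 1.898750)/2 = 1.879844
  f(c_6) = f(1.879844) = 0.012702
  f(a) × f(c) ≥ 0, new interval: [1.879844, 1.898750]

After 6 iteration(s), the approximation is c_6 = 1.879844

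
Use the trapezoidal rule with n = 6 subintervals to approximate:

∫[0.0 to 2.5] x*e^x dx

f(x) = x*e^x
a = 0.0, b = 2.5, n = 6
h = (b - a)/n = 0.416667

Trapezoidal rule: (h/2)[f(x₀) + 2f(x₁) + 2f(x₂) + ... + f(xₙ)]

x_0 = 0.0000, f(x_0) = 0.000000, coefficient = 1
x_1 = 0.4167, f(x_1) = 0.632040, coefficient = 2
x_2 = 0.8333, f(x_2) = 1.917480, coefficient = 2
x_3 = 1.2500, f(x_3) = 4.362929, coefficient = 2
x_4 = 1.6667, f(x_4) = 8.824150, coefficient = 2
x_5 = 2.0833, f(x_5) = 16.731656, coefficient = 2
x_6 = 2.5000, f(x_6) = 30.456235, coefficient = 1

I ≈ (0.416667/2) × 95.392745 = 19.873489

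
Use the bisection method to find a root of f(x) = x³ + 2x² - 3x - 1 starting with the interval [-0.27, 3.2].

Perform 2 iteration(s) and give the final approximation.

f(x) = x³ + 2x² - 3x - 1
Initial interval: [-0.27, 3.2]

Iteration 1:
  c_1 = (-0.270000 + 3.200000)/2 = 1.465000
  f(c_1) = f(1.465000) = 2.041670
  f(a) × f(c) < 0, new interval: [-0.270000, 1.465000]
Iteration 2:
  c_2 = (-0.270000 + 1.465000)/2 = 0.597500
  f(c_2) = f(0.597500) = -1.865176
  f(a) × f(c) ≥ 0, new interval: [0.597500, 1.465000]

After 2 iteration(s), the approximation is c_2 = 0.597500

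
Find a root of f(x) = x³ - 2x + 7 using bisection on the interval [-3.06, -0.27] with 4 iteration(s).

f(x) = x³ - 2x + 7
Initial interval: [-3.06, -0.27]

Iteration 1:
  c_1 = (-3.060000 + (-0.270000))/2 = -1.665000
  f(c_1) = f(-1.665000) = 5.714245
  f(a) × f(c) < 0, new interval: [-3.060000, -1.665000]
Iteration 2:
  c_2 = (-3.060000 + (-1.665000))/2 = -2.362500
  f(c_2) = f(-2.362500) = -1.461072
  f(a) × f(c) ≥ 0, new interval: [-2.362500, -1.665000]
Iteration 3:
  c_3 = (-2.362500 + (-1.665000))/2 = -2.013750
  f(c_3) = f(-2.013750) = 2.861363
  f(a) × f(c) < 0, new interval: [-2.362500, -2.013750]
Iteration 4:
  c_4 = (-2.362500 + (-2.013750))/2 = -2.188125
  f(c_4) = f(-2.188125) = 0.899746
  f(a) × f(c) < 0, new interval: [-2.362500, -2.188125]

After 4 iteration(s), the approximation is c_4 = -2.188125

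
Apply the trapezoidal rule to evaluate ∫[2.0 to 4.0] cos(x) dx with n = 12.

f(x) = cos(x)
a = 2.0, b = 4.0, n = 12
h = (b - a)/n = 0.166667

Trapezoidal rule: (h/2)[f(x₀) + 2f(x₁) + 2f(x₂) + ... + f(xₙ)]

x_0 = 2.0000, f(x_0) = -0.416147, coefficient = 1
x_1 = 2.1667, f(x_1) = -0.561229, coefficient = 2
x_2 = 2.3333, f(x_2) = -0.690758, coefficient = 2
x_3 = 2.5000, f(x_3) = -0.801144, coefficient = 2
x_4 = 2.6667, f(x_4) = -0.889327, coefficient = 2
x_5 = 2.8333, f(x_5) = -0.952863, coefficient = 2
x_6 = 3.0000, f(x_6) = -0.989992, coefficient = 2
x_7 = 3.1667, f(x_7) = -0.999686, coefficient = 2
x_8 = 3.3333, f(x_8) = -0.981674, coefficient = 2
x_9 = 3.5000, f(x_9) = -0.936457, coefficient = 2
x_10 = 3.6667, f(x_10) = -0.865287, coefficient = 2
x_11 = 3.8333, f(x_11) = -0.770137, coefficient = 2
x_12 = 4.0000, f(x_12) = -0.653644, coefficient = 1

I ≈ (0.166667/2) × -19.946897 = -1.662241
Exact value: -1.666100
Error: 0.003858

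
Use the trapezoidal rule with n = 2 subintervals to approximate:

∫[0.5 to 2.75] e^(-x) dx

f(x) = e^(-x)
a = 0.5, b = 2.75, n = 2
h = (b - a)/n = 1.125000

Trapezoidal rule: (h/2)[f(x₀) + 2f(x₁) + 2f(x₂) + ... + f(xₙ)]

x_0 = 0.5000, f(x_0) = 0.606531, coefficient = 1
x_1 = 1.6250, f(x_1) = 0.196912, coefficient = 2
x_2 = 2.7500, f(x_2) = 0.063928, coefficient = 1

I ≈ (1.125000/2) × 1.064282 = 0.598659
Exact value: 0.542603
Error: 0.056056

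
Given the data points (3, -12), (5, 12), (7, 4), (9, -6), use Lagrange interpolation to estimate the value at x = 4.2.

Lagrange interpolation formula:
P(x) = Σ yᵢ × Lᵢ(x)
where Lᵢ(x) = Π_{j≠i} (x - xⱼ)/(xᵢ - xⱼ)

L_0(4.2) = (4.2 - 5)/(3 - 5) × (4.2 - 7)/(3 - 7) × (4.2 - 9)/(3 - 9) = 0.224000
L_1(4.2) = (4.2 - 3)/(5 - 3) × (4.2 - 7)/(5 - 7) × (4.2 - 9)/(5 - 9) = 1.008000
L_2(4.2) = (4.2 - 3)/(7 - 3) × (4.2 - 5)/(7 - 5) × (4.2 - 9)/(7 - 9) = -0.288000
L_3(4.2) = (4.2 - 3)/(9 - 3) × (4.2 - 5)/(9 - 5) × (4.2 - 7)/(9 - 7) = 0.056000

P(4.2) = (-12)×L_0(4.2) + 12×L_1(4.2) + 4×L_2(4.2) + (-6)×L_3(4.2)
P(4.2) = 7.920000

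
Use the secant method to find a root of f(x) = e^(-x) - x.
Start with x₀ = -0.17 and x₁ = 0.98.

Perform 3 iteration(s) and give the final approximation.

f(x) = e^(-x) - x
x₀ = -0.17, x₁ = 0.98

Secant formula: x_{n+1} = x_n - f(x_n)(x_n - x_{n-1})/(f(x_n) - f(x_{n-1}))

Iteration 1:
  f(-0.170000) = 1.355305
  f(0.980000) = -0.604689
  x_2 = 0.980000 - (-0.604689)×(0.980000 - (-0.170000))/(-0.604689 - 1.355305)
       = 0.625207
Iteration 2:
  f(0.980000) = -0.604689
  f(0.625207) = -0.090056
  x_3 = 0.625207 - (-0.090056)×(0.625207 - 0.980000)/(-0.090056 - (-0.604689))
       = 0.563121
Iteration 3:
  f(0.625207) = -0.090056
  f(0.563121) = 0.006308
  x_4 = 0.563121 - 0.006308×(0.563121 - 0.625207)/(0.006308 - (-0.090056))
       = 0.567185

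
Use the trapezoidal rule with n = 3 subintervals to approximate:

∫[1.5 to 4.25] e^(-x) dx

f(x) = e^(-x)
a = 1.5, b = 4.25, n = 3
h = (b - a)/n = 0.916667

Trapezoidal rule: (h/2)[f(x₀) + 2f(x₁) + 2f(x₂) + ... + f(xₙ)]

x_0 = 1.5000, f(x_0) = 0.223130, coefficient = 1
x_1 = 2.4167, f(x_1) = 0.089219, coefficient = 2
x_2 = 3.3333, f(x_2) = 0.035674, coefficient = 2
x_3 = 4.2500, f(x_3) = 0.014264, coefficient = 1

I ≈ (0.916667/2) × 0.487179 = 0.223291
Exact value: 0.208866
Error: 0.014425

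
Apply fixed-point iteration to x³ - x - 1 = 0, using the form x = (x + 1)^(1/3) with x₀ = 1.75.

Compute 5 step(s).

Equation: x³ - x - 1 = 0
Fixed-point form: x = (x + 1)^(1/3)
x₀ = 1.75

x_1 = g(1.750000) = 1.401020
x_2 = g(1.401020) = 1.339055
x_3 = g(1.339055) = 1.327436
x_4 = g(1.327436) = 1.325234
x_5 = g(1.325234) = 1.324816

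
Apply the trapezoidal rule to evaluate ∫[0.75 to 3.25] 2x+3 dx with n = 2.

f(x) = 2x+3
a = 0.75, b = 3.25, n = 2
h = (b - a)/n = 1.250000

Trapezoidal rule: (h/2)[f(x₀) + 2f(x₁) + 2f(x₂) + ... + f(xₙ)]

x_0 = 0.7500, f(x_0) = 4.500000, coefficient = 1
x_1 = 2.0000, f(x_1) = 7.000000, coefficient = 2
x_2 = 3.2500, f(x_2) = 9.500000, coefficient = 1

I ≈ (1.250000/2) × 28.000000 = 17.500000
Exact value: 17.500000
Error: 0.000000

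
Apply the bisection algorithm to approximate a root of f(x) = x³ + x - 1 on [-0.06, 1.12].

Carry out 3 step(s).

f(x) = x³ + x - 1
Initial interval: [-0.06, 1.12]

Iteration 1:
  c_1 = (-0.060000 + 1.120000)/2 = 0.530000
  f(c_1) = f(0.530000) = -0.321123
  f(a) × f(c) ≥ 0, new interval: [0.530000, 1.120000]
Iteration 2:
  c_2 = (0.530000 + 1.120000)/2 = 0.825000
  f(c_2) = f(0.825000) = 0.386516
  f(a) × f(c) < 0, new interval: [0.530000, 0.825000]
Iteration 3:
  c_3 = (0.530000 + 0.825000)/2 = 0.677500
  f(c_3) = f(0.677500) = -0.011523
  f(a) × f(c) ≥ 0, new interval: [0.677500, 0.825000]

After 3 iteration(s), the approximation is c_3 = 0.677500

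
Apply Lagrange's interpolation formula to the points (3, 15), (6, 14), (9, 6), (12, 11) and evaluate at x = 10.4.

Lagrange interpolation formula:
P(x) = Σ yᵢ × Lᵢ(x)
where Lᵢ(x) = Π_{j≠i} (x - xⱼ)/(xᵢ - xⱼ)

L_0(10.4) = (10.4 - 6)/(3 - 6) × (10.4 - 9)/(3 - 9) × (10.4 - 12)/(3 - 12) = 0.060840
L_1(10.4) = (10.4 - 3)/(6 - 3) × (10.4 - 9)/(6 - 9) × (10.4 - 12)/(6 - 12) = -0.306963
L_2(10.4) = (10.4 - 3)/(9 - 3) × (10.4 - 6)/(9 - 6) × (10.4 - 12)/(9 - 12) = 0.964741
L_3(10.4) = (10.4 - 3)/(12 - 3) × (10.4 - 6)/(12 - 6) × (10.4 - 9)/(12 - 9) = 0.281383

P(10.4) = 15×L_0(10.4) + 14×L_1(10.4) + 6×L_2(10.4) + 11×L_3(10.4)
P(10.4) = 5.498765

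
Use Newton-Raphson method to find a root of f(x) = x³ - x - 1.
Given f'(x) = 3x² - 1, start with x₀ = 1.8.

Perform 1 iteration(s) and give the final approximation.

f(x) = x³ - x - 1
f'(x) = 3x² - 1
x₀ = 1.8

Newton-Raphson formula: x_{n+1} = x_n - f(x_n)/f'(x_n)

Iteration 1:
  f(1.800000) = 3.032000
  f'(1.800000) = 8.720000
  x_1 = 1.800000 - 3.032000/8.720000 = 1.452294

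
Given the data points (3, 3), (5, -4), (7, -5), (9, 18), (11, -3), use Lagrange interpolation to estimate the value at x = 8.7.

Lagrange interpolation formula:
P(x) = Σ yᵢ × Lᵢ(x)
where Lᵢ(x) = Π_{j≠i} (x - xⱼ)/(xᵢ - xⱼ)

L_0(8.7) = (8.7 - 5)/(3 - 5) × (8.7 - 7)/(3 - 7) × (8.7 - 9)/(3 - 9) × (8.7 - 11)/(3 - 11) = 0.011302
L_1(8.7) = (8.7 - 3)/(5 - 3) × (8.7 - 7)/(5 - 7) × (8.7 - 9)/(5 - 9) × (8.7 - 11)/(5 - 11) = -0.069647
L_2(8.7) = (8.7 - 3)/(7 - 3) × (8.7 - 5)/(7 - 5) × (8.7 - 9)/(7 - 9) × (8.7 - 11)/(7 - 11) = 0.227377
L_3(8.7) = (8.7 - 3)/(9 - 3) × (8.7 - 5)/(9 - 5) × (8.7 - 7)/(9 - 7) × (8.7 - 11)/(9 - 11) = 0.858978
L_4(8.7) = (8.7 - 3)/(11 - 3) × (8.7 - 5)/(11 - 5) × (8.7 - 7)/(11 - 7) × (8.7 - 9)/(11 - 9) = -0.028010

P(8.7) = 3×L_0(8.7) + (-4)×L_1(8.7) + (-5)×L_2(8.7) + 18×L_3(8.7) + (-3)×L_4(8.7)
P(8.7) = 14.721248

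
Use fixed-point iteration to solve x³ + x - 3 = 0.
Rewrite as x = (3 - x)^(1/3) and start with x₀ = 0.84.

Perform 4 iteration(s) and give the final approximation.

Equation: x³ + x - 3 = 0
Fixed-point form: x = (3 - x)^(1/3)
x₀ = 0.84

x_1 = g(0.840000) = 1.292661
x_2 = g(1.292661) = 1.195198
x_3 = g(1.195198) = 1.217521
x_4 = g(1.217521) = 1.212481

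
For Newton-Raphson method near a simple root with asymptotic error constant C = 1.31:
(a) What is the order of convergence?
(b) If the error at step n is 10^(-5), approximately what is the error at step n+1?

(a) Newton-Raphson has quadratic (order 2) convergence near simple roots.
    This means |e_{n+1}| ≈ C|e_n|².

(b) With |e_n| = 10^(-5) and C = 1.31:
    |e_{n+1}| ≈ 1.31 × (10^(-5))² = 1.31 × 10^(-10)

(a) 2 (quadratic); (b) |e_{n+1}| ≈ 1.310e-10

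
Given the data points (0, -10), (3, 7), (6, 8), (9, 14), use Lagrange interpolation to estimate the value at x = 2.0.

Lagrange interpolation formula:
P(x) = Σ yᵢ × Lᵢ(x)
where Lᵢ(x) = Π_{j≠i} (x - xⱼ)/(xᵢ - xⱼ)

L_0(2.0) = (2.0 - 3)/(0 - 3) × (2.0 - 6)/(0 - 6) × (2.0 - 9)/(0 - 9) = 0.172840
L_1(2.0) = (2.0 - 0)/(3 - 0) × (2.0 - 6)/(3 - 6) × (2.0 - 9)/(3 - 9) = 1.037037
L_2(2.0) = (2.0 - 0)/(6 - 0) × (2.0 - 3)/(6 - 3) × (2.0 - 9)/(6 - 9) = -0.259259
L_3(2.0) = (2.0 - 0)/(9 - 0) × (2.0 - 3)/(9 - 3) × (2.0 - 6)/(9 - 6) = 0.049383

P(2.0) = (-10)×L_0(2.0) + 7×L_1(2.0) + 8×L_2(2.0) + 14×L_3(2.0)
P(2.0) = 4.148148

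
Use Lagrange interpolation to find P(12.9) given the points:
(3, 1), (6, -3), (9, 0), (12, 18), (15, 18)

Lagrange interpolation formula:
P(x) = Σ yᵢ × Lᵢ(x)
where Lᵢ(x) = Π_{j≠i} (x - xⱼ)/(xᵢ - xⱼ)

L_0(12.9) = (12.9 - 6)/(3 - 6) × (12.9 - 9)/(3 - 9) × (12.9 - 12)/(3 - 12) × (12.9 - 15)/(3 - 15) = -0.026163
L_1(12.9) = (12.9 - 3)/(6 - 3) × (12.9 - 9)/(6 - 9) × (12.9 - 12)/(6 - 12) × (12.9 - 15)/(6 - 15) = 0.150150
L_2(12.9) = (12.9 - 3)/(9 - 3) × (12.9 - 6)/(9 - 6) × (12.9 - 12)/(9 - 12) × (12.9 - 15)/(9 - 15) = -0.398475
L_3(12.9) = (12.9 - 3)/(12 - 3) × (12.9 - 6)/(12 - 6) × (12.9 - 9)/(12 - 9) × (12.9 - 15)/(12 - 15) = 1.151150
L_4(12.9) = (12.9 - 3)/(15 - 3) × (12.9 - 6)/(15 - 6) × (12.9 - 9)/(15 - 9) × (12.9 - 12)/(15 - 12) = 0.123338

P(12.9) = 1×L_0(12.9) + (-3)×L_1(12.9) + 0×L_2(12.9) + 18×L_3(12.9) + 18×L_4(12.9)
P(12.9) = 22.464163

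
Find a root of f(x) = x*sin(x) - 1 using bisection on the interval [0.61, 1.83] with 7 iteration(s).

f(x) = x*sin(x) - 1
Initial interval: [0.61, 1.83]

Iteration 1:
  c_1 = (0.610000 + 1.830000)/2 = 1.220000
  f(c_1) = f(1.220000) = 0.145701
  f(a) × f(c) < 0, new interval: [0.610000, 1.220000]
Iteration 2:
  c_2 = (0.610000 + 1.220000)/2 = 0.915000
  f(c_2) = f(0.915000) = -0.274805
  f(a) × f(c) ≥ 0, new interval: [0.915000, 1.220000]
Iteration 3:
  c_3 = (0.915000 + 1.220000)/2 = 1.067500
  f(c_3) = f(1.067500) = -0.064873
  f(a) × f(c) ≥ 0, new interval: [1.067500, 1.220000]
Iteration 4:
  c_4 = (1.067500 + 1.220000)/2 = 1.143750
  f(c_4) = f(1.143750) = 0.041033
  f(a) × f(c) < 0, new interval: [1.067500, 1.143750]
Iteration 5:
  c_5 = (1.067500 + 1.143750)/2 = 1.105625
  f(c_5) = f(1.105625) = -0.011853
  f(a) × f(c) ≥ 0, new interval: [1.105625, 1.143750]
Iteration 6:
  c_6 = (1.105625 + 1.143750)/2 = 1.124687
  f(c_6) = f(1.124687) = 0.014617
  f(a) × f(c) < 0, new interval: [1.105625, 1.124687]
Iteration 7:
  c_7 = (1.105625 + 1.124687)/2 = 1.115156
  f(c_7) = f(1.115156) = 0.001388
  f(a) × f(c) < 0, new interval: [1.105625, 1.115156]

After 7 iteration(s), the approximation is c_7 = 1.115156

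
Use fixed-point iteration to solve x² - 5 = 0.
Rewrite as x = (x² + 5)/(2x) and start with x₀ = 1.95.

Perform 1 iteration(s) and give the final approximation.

Equation: x² - 5 = 0
Fixed-point form: x = (x² + 5)/(2x)
x₀ = 1.95

x_1 = g(1.950000) = 2.257051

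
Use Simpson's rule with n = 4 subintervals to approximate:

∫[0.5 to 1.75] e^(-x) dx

f(x) = e^(-x)
a = 0.5, b = 1.75, n = 4
h = (b - a)/n = 0.312500

Simpson's rule: (h/3)[f(x₀) + 4f(x₁) + 2f(x₂) + ... + f(xₙ)]

x_0 = 0.5000, f(x_0) = 0.606531, coefficient = 1
x_1 = 0.8125, f(x_1) = 0.443747, coefficient = 4
x_2 = 1.1250, f(x_2) = 0.324652, coefficient = 2
x_3 = 1.4375, f(x_3) = 0.237521, coefficient = 4
x_4 = 1.7500, f(x_4) = 0.173774, coefficient = 1

I ≈ (0.312500/3) × 4.154682 = 0.432779
Exact value: 0.432757
Error: 0.000023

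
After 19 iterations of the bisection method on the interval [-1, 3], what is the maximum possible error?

Bisection error bound: |error| ≤ (b-a)/2^n
|error| ≤ (3 - (-1))/2^19 = 4/2^19
|error| ≤ 0.0000076294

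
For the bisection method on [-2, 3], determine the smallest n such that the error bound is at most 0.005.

We need (b-a)/2^n ≤ 0.005
(3 - (-2))/2^n ≤ 0.005
5/2^n ≤ 0.005
2^n ≥ 1000
n ≥ log₂(1000) = 9.97
n ≥ 10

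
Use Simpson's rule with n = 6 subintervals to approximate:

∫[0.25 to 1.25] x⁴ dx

f(x) = x⁴
a = 0.25, b = 1.25, n = 6
h = (b - a)/n = 0.166667

Simpson's rule: (h/3)[f(x₀) + 4f(x₁) + 2f(x₂) + ... + f(xₙ)]

x_0 = 0.2500, f(x_0) = 0.003906, coefficient = 1
x_1 = 0.4167, f(x_1) = 0.030141, coefficient = 4
x_2 = 0.5833, f(x_2) = 0.115789, coefficient = 2
x_3 = 0.7500, f(x_3) = 0.316406, coefficient = 4
x_4 = 0.9167, f(x_4) = 0.706067, coefficient = 2
x_5 = 1.0833, f(x_5) = 1.377363, coefficient = 4
x_6 = 1.2500, f(x_6) = 2.441406, coefficient = 1

I ≈ (0.166667/3) × 10.984664 = 0.610259
Exact value: 0.610156
Error: 0.000103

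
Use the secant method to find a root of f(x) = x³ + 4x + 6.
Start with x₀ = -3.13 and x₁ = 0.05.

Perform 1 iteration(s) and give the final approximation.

f(x) = x³ + 4x + 6
x₀ = -3.13, x₁ = 0.05

Secant formula: x_{n+1} = x_n - f(x_n)(x_n - x_{n-1})/(f(x_n) - f(x_{n-1}))

Iteration 1:
  f(-3.130000) = -37.184297
  f(0.050000) = 6.200125
  x_2 = 0.050000 - 6.200125×(0.050000 - (-3.130000))/(6.200125 - (-37.184297))
       = -0.404458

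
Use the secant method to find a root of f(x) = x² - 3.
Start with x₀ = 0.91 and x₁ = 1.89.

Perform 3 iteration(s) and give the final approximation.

f(x) = x² - 3
x₀ = 0.91, x₁ = 1.89

Secant formula: x_{n+1} = x_n - f(x_n)(x_n - x_{n-1})/(f(x_n) - f(x_{n-1}))

Iteration 1:
  f(0.910000) = -2.171900
  f(1.890000) = 0.572100
  x_2 = 1.890000 - 0.572100×(1.890000 - 0.910000)/(0.572100 - (-2.171900))
       = 1.685679
Iteration 2:
  f(1.890000) = 0.572100
  f(1.685679) = -0.158488
  x_3 = 1.685679 - (-0.158488)×(1.685679 - 1.890000)/(-0.158488 - 0.572100)
       = 1.730002
Iteration 3:
  f(1.685679) = -0.158488
  f(1.730002) = -0.007092
  x_4 = 1.730002 - (-0.007092)×(1.730002 - 1.685679)/(-0.007092 - (-0.158488))
       = 1.732079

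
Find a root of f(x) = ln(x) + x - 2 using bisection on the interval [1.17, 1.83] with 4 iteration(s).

f(x) = ln(x) + x - 2
Initial interval: [1.17, 1.83]

Iteration 1:
  c_1 = (1.170000 + 1.830000)/2 = 1.500000
  f(c_1) = f(1.500000) = -0.094535
  f(a) × f(c) ≥ 0, new interval: [1.500000, 1.830000]
Iteration 2:
  c_2 = (1.500000 + 1.830000)/2 = 1.665000
  f(c_2) = f(1.665000) = 0.174825
  f(a) × f(c) < 0, new interval: [1.500000, 1.665000]
Iteration 3:
  c_3 = (1.500000 + 1.665000)/2 = 1.582500
  f(c_3) = f(1.582500) = 0.041506
  f(a) × f(c) < 0, new interval: [1.500000, 1.582500]
Iteration 4:
  c_4 = (1.500000 + 1.582500)/2 = 1.541250
  f(c_4) = f(1.541250) = -0.026156
  f(a) × f(c) ≥ 0, new interval: [1.541250, 1.582500]

After 4 iteration(s), the approximation is c_4 = 1.541250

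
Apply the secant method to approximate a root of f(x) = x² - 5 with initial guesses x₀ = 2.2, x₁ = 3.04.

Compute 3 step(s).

f(x) = x² - 5
x₀ = 2.2, x₁ = 3.04

Secant formula: x_{n+1} = x_n - f(x_n)(x_n - x_{n-1})/(f(x_n) - f(x_{n-1}))

Iteration 1:
  f(2.200000) = -0.160000
  f(3.040000) = 4.241600
  x_2 = 3.040000 - 4.241600×(3.040000 - 2.200000)/(4.241600 - (-0.160000))
       = 2.230534
Iteration 2:
  f(3.040000) = 4.241600
  f(2.230534) = -0.024717
  x_3 = 2.230534 - (-0.024717)×(2.230534 - 3.040000)/(-0.024717 - 4.241600)
       = 2.235224
Iteration 3:
  f(2.230534) = -0.024717
  f(2.235224) = -0.003774
  x_4 = 2.235224 - (-0.003774)×(2.235224 - 2.230534)/(-0.003774 - (-0.024717))
       = 2.236069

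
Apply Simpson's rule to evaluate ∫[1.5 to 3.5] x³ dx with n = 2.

f(x) = x³
a = 1.5, b = 3.5, n = 2
h = (b - a)/n = 1.000000

Simpson's rule: (h/3)[f(x₀) + 4f(x₁) + 2f(x₂) + ... + f(xₙ)]

x_0 = 1.5000, f(x_0) = 3.375000, coefficient = 1
x_1 = 2.5000, f(x_1) = 15.625000, coefficient = 4
x_2 = 3.5000, f(x_2) = 42.875000, coefficient = 1

I ≈ (1.000000/3) × 108.750000 = 36.250000
Exact value: 36.250000
Error: 0.000000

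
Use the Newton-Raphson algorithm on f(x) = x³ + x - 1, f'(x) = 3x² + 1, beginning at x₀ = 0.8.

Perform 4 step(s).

f(x) = x³ + x - 1
f'(x) = 3x² + 1
x₀ = 0.8

Newton-Raphson formula: x_{n+1} = x_n - f(x_n)/f'(x_n)

Iteration 1:
  f(0.800000) = 0.312000
  f'(0.800000) = 2.920000
  x_1 = 0.800000 - 0.312000/2.920000 = 0.693151
Iteration 2:
  f(0.693151) = 0.026180
  f'(0.693151) = 2.441374
  x_2 = 0.693151 - 0.026180/2.441374 = 0.682427
Iteration 3:
  f(0.682427) = 0.000238
  f'(0.682427) = 2.397120
  x_3 = 0.682427 - 0.000238/2.397120 = 0.682328
Iteration 4:
  f(0.682328) = 0.000000
  f'(0.682328) = 2.396714
  x_4 = 0.682328 - 0.000000/2.396714 = 0.682328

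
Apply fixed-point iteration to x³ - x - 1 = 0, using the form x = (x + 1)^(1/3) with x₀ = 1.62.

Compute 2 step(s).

Equation: x³ - x - 1 = 0
Fixed-point form: x = (x + 1)^(1/3)
x₀ = 1.62

x_1 = g(1.620000) = 1.378586
x_2 = g(1.378586) = 1.334872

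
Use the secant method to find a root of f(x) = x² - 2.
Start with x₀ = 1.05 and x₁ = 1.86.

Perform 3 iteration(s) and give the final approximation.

f(x) = x² - 2
x₀ = 1.05, x₁ = 1.86

Secant formula: x_{n+1} = x_n - f(x_n)(x_n - x_{n-1})/(f(x_n) - f(x_{n-1}))

Iteration 1:
  f(1.050000) = -0.897500
  f(1.860000) = 1.459600
  x_2 = 1.860000 - 1.459600×(1.860000 - 1.050000)/(1.459600 - (-0.897500))
       = 1.358419
Iteration 2:
  f(1.860000) = 1.459600
  f(1.358419) = -0.154697
  x_3 = 1.358419 - (-0.154697)×(1.358419 - 1.860000)/(-0.154697 - 1.459600)
       = 1.406485
Iteration 3:
  f(1.358419) = -0.154697
  f(1.406485) = -0.021799
  x_4 = 1.406485 - (-0.021799)×(1.406485 - 1.358419)/(-0.021799 - (-0.154697))
       = 1.414370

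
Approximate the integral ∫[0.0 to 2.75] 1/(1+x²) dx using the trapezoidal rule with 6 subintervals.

f(x) = 1/(1+x²)
a = 0.0, b = 2.75, n = 6
h = (b - a)/n = 0.458333

Trapezoidal rule: (h/2)[f(x₀) + 2f(x₁) + 2f(x₂) + ... + f(xₙ)]

x_0 = 0.0000, f(x_0) = 1.000000, coefficient = 1
x_1 = 0.4583, f(x_1) = 0.826399, coefficient = 2
x_2 = 0.9167, f(x_2) = 0.543396, coefficient = 2
x_3 = 1.3750, f(x_3) = 0.345946, coefficient = 2
x_4 = 1.8333, f(x_4) = 0.229299, coefficient = 2
x_5 = 2.2917, f(x_5) = 0.159956, coefficient = 2
x_6 = 2.7500, f(x_6) = 0.116788, coefficient = 1

I ≈ (0.458333/2) × 5.326780 = 1.220720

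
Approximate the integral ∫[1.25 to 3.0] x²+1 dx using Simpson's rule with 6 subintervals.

f(x) = x²+1
a = 1.25, b = 3.0, n = 6
h = (b - a)/n = 0.291667

Simpson's rule: (h/3)[f(x₀) + 4f(x₁) + 2f(x₂) + ... + f(xₙ)]

x_0 = 1.2500, f(x_0) = 2.562500, coefficient = 1
x_1 = 1.5417, f(x_1) = 3.376736, coefficient = 4
x_2 = 1.8333, f(x_2) = 4.361111, coefficient = 2
x_3 = 2.1250, f(x_3) = 5.515625, coefficient = 4
x_4 = 2.4167, f(x_4) = 6.840278, coefficient = 2
x_5 = 2.7083, f(x_5) = 8.335069, coefficient = 4
x_6 = 3.0000, f(x_6) = 10.000000, coefficient = 1

I ≈ (0.291667/3) × 103.875000 = 10.098958
Exact value: 10.098958
Error: 0.000000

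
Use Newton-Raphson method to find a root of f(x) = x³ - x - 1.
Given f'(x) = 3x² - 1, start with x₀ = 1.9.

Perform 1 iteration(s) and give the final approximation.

f(x) = x³ - x - 1
f'(x) = 3x² - 1
x₀ = 1.9

Newton-Raphson formula: x_{n+1} = x_n - f(x_n)/f'(x_n)

Iteration 1:
  f(1.900000) = 3.959000
  f'(1.900000) = 9.830000
  x_1 = 1.900000 - 3.959000/9.830000 = 1.497253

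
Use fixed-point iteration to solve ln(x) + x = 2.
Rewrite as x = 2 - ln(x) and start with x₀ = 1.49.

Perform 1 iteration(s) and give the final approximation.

Equation: ln(x) + x = 2
Fixed-point form: x = 2 - ln(x)
x₀ = 1.49

x_1 = g(1.490000) = 1.601224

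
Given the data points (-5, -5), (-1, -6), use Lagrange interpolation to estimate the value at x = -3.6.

Lagrange interpolation formula:
P(x) = Σ yᵢ × Lᵢ(x)
where Lᵢ(x) = Π_{j≠i} (x - xⱼ)/(xᵢ - xⱼ)

L_0(-3.6) = (-3.6 - (-1))/(-5 - (-1)) = 0.650000
L_1(-3.6) = (-3.6 - (-5))/(-1 - (-5)) = 0.350000

P(-3.6) = (-5)×L_0(-3.6) + (-6)×L_1(-3.6)
P(-3.6) = -5.350000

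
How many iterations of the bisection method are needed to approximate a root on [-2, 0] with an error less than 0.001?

We need (b-a)/2^n ≤ 0.001
(0 - (-2))/2^n ≤ 0.001
2/2^n ≤ 0.001
2^n ≥ 2000
n ≥ log₂(2000) = 10.97
n ≥ 11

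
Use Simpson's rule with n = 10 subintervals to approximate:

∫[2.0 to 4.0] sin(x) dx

f(x) = sin(x)
a = 2.0, b = 4.0, n = 10
h = (b - a)/n = 0.200000

Simpson's rule: (h/3)[f(x₀) + 4f(x₁) + 2f(x₂) + ... + f(xₙ)]

x_0 = 2.0000, f(x_0) = 0.909297, coefficient = 1
x_1 = 2.2000, f(x_1) = 0.808496, coefficient = 4
x_2 = 2.4000, f(x_2) = 0.675463, coefficient = 2
x_3 = 2.6000, f(x_3) = 0.515501, coefficient = 4
x_4 = 2.8000, f(x_4) = 0.334988, coefficient = 2
x_5 = 3.0000, f(x_5) = 0.141120, coefficient = 4
x_6 = 3.2000, f(x_6) = -0.058374, coefficient = 2
x_7 = 3.4000, f(x_7) = -0.255541, coefficient = 4
x_8 = 3.6000, f(x_8) = -0.442520, coefficient = 2
x_9 = 3.8000, f(x_9) = -0.611858, coefficient = 4
x_10 = 4.0000, f(x_10) = -0.756802, coefficient = 1

I ≈ (0.200000/3) × 3.562484 = 0.237499
Exact value: 0.237497
Error: 0.000002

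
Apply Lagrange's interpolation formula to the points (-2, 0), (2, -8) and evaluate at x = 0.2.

Lagrange interpolation formula:
P(x) = Σ yᵢ × Lᵢ(x)
where Lᵢ(x) = Π_{j≠i} (x - xⱼ)/(xᵢ - xⱼ)

L_0(0.2) = (0.2 - 2)/(-2 - 2) = 0.450000
L_1(0.2) = (0.2 - (-2))/(2 - (-2)) = 0.550000

P(0.2) = 0×L_0(0.2) + (-8)×L_1(0.2)
P(0.2) = -4.400000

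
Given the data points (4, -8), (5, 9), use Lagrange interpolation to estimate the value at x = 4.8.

Lagrange interpolation formula:
P(x) = Σ yᵢ × Lᵢ(x)
where Lᵢ(x) = Π_{j≠i} (x - xⱼ)/(xᵢ - xⱼ)

L_0(4.8) = (4.8 - 5)/(4 - 5) = 0.200000
L_1(4.8) = (4.8 - 4)/(5 - 4) = 0.800000

P(4.8) = (-8)×L_0(4.8) + 9×L_1(4.8)
P(4.8) = 5.600000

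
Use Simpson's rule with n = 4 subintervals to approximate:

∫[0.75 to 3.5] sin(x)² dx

f(x) = sin(x)²
a = 0.75, b = 3.5, n = 4
h = (b - a)/n = 0.687500

Simpson's rule: (h/3)[f(x₀) + 4f(x₁) + 2f(x₂) + ... + f(xₙ)]

x_0 = 0.7500, f(x_0) = 0.464631, coefficient = 1
x_1 = 1.4375, f(x_1) = 0.982337, coefficient = 4
x_2 = 2.1250, f(x_2) = 0.723044, coefficient = 2
x_3 = 2.8125, f(x_3) = 0.104448, coefficient = 4
x_4 = 3.5000, f(x_4) = 0.123049, coefficient = 1

I ≈ (0.687500/3) × 6.380909 = 1.462292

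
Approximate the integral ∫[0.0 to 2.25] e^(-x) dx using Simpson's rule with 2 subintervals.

f(x) = e^(-x)
a = 0.0, b = 2.25, n = 2
h = (b - a)/n = 1.125000

Simpson's rule: (h/3)[f(x₀) + 4f(x₁) + 2f(x₂) + ... + f(xₙ)]

x_0 = 0.0000, f(x_0) = 1.000000, coefficient = 1
x_1 = 1.1250, f(x_1) = 0.324652, coefficient = 4
x_2 = 2.2500, f(x_2) = 0.105399, coefficient = 1

I ≈ (1.125000/3) × 2.404009 = 0.901503
Exact value: 0.894601
Error: 0.006903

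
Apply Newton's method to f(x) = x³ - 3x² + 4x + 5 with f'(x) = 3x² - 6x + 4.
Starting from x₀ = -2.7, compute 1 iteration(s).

f(x) = x³ - 3x² + 4x + 5
f'(x) = 3x² - 6x + 4
x₀ = -2.7

Newton-Raphson formula: x_{n+1} = x_n - f(x_n)/f'(x_n)

Iteration 1:
  f(-2.700000) = -47.353000
  f'(-2.700000) = 42.070000
  x_1 = -2.700000 - (-47.353000)/42.070000 = -1.574424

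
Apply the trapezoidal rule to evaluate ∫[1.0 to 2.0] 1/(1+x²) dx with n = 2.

f(x) = 1/(1+x²)
a = 1.0, b = 2.0, n = 2
h = (b - a)/n = 0.500000

Trapezoidal rule: (h/2)[f(x₀) + 2f(x₁) + 2f(x₂) + ... + f(xₙ)]

x_0 = 1.0000, f(x_0) = 0.500000, coefficient = 1
x_1 = 1.5000, f(x_1) = 0.307692, coefficient = 2
x_2 = 2.0000, f(x_2) = 0.200000, coefficient = 1

I ≈ (0.500000/2) × 1.315385 = 0.328846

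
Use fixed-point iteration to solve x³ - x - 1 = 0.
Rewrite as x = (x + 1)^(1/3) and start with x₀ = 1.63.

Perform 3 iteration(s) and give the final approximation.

Equation: x³ - x - 1 = 0
Fixed-point form: x = (x + 1)^(1/3)
x₀ = 1.63

x_1 = g(1.630000) = 1.380337
x_2 = g(1.380337) = 1.335200
x_3 = g(1.335200) = 1.326706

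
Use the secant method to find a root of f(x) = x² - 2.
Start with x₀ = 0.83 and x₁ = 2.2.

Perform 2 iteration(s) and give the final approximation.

f(x) = x² - 2
x₀ = 0.83, x₁ = 2.2

Secant formula: x_{n+1} = x_n - f(x_n)(x_n - x_{n-1})/(f(x_n) - f(x_{n-1}))

Iteration 1:
  f(0.830000) = -1.311100
  f(2.200000) = 2.840000
  x_2 = 2.200000 - 2.840000×(2.200000 - 0.830000)/(2.840000 - (-1.311100))
       = 1.262706
Iteration 2:
  f(2.200000) = 2.840000
  f(1.262706) = -0.405573
  x_3 = 1.262706 - (-0.405573)×(1.262706 - 2.200000)/(-0.405573 - 2.840000)
       = 1.379832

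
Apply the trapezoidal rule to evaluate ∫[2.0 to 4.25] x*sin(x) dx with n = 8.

f(x) = x*sin(x)
a = 2.0, b = 4.25, n = 8
h = (b - a)/n = 0.281250

Trapezoidal rule: (h/2)[f(x₀) + 2f(x₁) + 2f(x₂) + ... + f(xₙ)]

x_0 = 2.0000, f(x_0) = 1.818595, coefficient = 1
x_1 = 2.2812, f(x_1) = 1.729338, coefficient = 2
x_2 = 2.5625, f(x_2) = 1.402366, coefficient = 2
x_3 = 2.8438, f(x_3) = 0.834523, coefficient = 2
x_4 = 3.1250, f(x_4) = 0.051850, coefficient = 2
x_5 = 3.4062, f(x_5) = -0.891002, coefficient = 2
x_6 = 3.6875, f(x_6) = -1.914527, coefficient = 2
x_7 = 3.9688, f(x_7) = -2.921040, coefficient = 2
x_8 = 4.2500, f(x_8) = -3.803705, coefficient = 1

I ≈ (0.281250/2) × -5.402094 = -0.759669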